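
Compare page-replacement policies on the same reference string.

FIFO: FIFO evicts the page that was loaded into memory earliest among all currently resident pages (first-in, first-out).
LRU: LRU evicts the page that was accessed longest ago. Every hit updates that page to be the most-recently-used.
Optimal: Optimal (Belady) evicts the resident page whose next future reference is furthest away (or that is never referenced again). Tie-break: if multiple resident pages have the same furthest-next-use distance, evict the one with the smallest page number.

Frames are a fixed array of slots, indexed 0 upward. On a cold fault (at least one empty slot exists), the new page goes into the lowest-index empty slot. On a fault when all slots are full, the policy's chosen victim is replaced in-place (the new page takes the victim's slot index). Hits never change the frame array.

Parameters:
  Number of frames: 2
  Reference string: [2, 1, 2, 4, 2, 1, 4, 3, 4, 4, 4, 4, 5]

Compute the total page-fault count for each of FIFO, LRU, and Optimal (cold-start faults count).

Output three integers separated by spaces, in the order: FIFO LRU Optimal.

--- FIFO ---
  step 0: ref 2 -> FAULT, frames=[2,-] (faults so far: 1)
  step 1: ref 1 -> FAULT, frames=[2,1] (faults so far: 2)
  step 2: ref 2 -> HIT, frames=[2,1] (faults so far: 2)
  step 3: ref 4 -> FAULT, evict 2, frames=[4,1] (faults so far: 3)
  step 4: ref 2 -> FAULT, evict 1, frames=[4,2] (faults so far: 4)
  step 5: ref 1 -> FAULT, evict 4, frames=[1,2] (faults so far: 5)
  step 6: ref 4 -> FAULT, evict 2, frames=[1,4] (faults so far: 6)
  step 7: ref 3 -> FAULT, evict 1, frames=[3,4] (faults so far: 7)
  step 8: ref 4 -> HIT, frames=[3,4] (faults so far: 7)
  step 9: ref 4 -> HIT, frames=[3,4] (faults so far: 7)
  step 10: ref 4 -> HIT, frames=[3,4] (faults so far: 7)
  step 11: ref 4 -> HIT, frames=[3,4] (faults so far: 7)
  step 12: ref 5 -> FAULT, evict 4, frames=[3,5] (faults so far: 8)
  FIFO total faults: 8
--- LRU ---
  step 0: ref 2 -> FAULT, frames=[2,-] (faults so far: 1)
  step 1: ref 1 -> FAULT, frames=[2,1] (faults so far: 2)
  step 2: ref 2 -> HIT, frames=[2,1] (faults so far: 2)
  step 3: ref 4 -> FAULT, evict 1, frames=[2,4] (faults so far: 3)
  step 4: ref 2 -> HIT, frames=[2,4] (faults so far: 3)
  step 5: ref 1 -> FAULT, evict 4, frames=[2,1] (faults so far: 4)
  step 6: ref 4 -> FAULT, evict 2, frames=[4,1] (faults so far: 5)
  step 7: ref 3 -> FAULT, evict 1, frames=[4,3] (faults so far: 6)
  step 8: ref 4 -> HIT, frames=[4,3] (faults so far: 6)
  step 9: ref 4 -> HIT, frames=[4,3] (faults so far: 6)
  step 10: ref 4 -> HIT, frames=[4,3] (faults so far: 6)
  step 11: ref 4 -> HIT, frames=[4,3] (faults so far: 6)
  step 12: ref 5 -> FAULT, evict 3, frames=[4,5] (faults so far: 7)
  LRU total faults: 7
--- Optimal ---
  step 0: ref 2 -> FAULT, frames=[2,-] (faults so far: 1)
  step 1: ref 1 -> FAULT, frames=[2,1] (faults so far: 2)
  step 2: ref 2 -> HIT, frames=[2,1] (faults so far: 2)
  step 3: ref 4 -> FAULT, evict 1, frames=[2,4] (faults so far: 3)
  step 4: ref 2 -> HIT, frames=[2,4] (faults so far: 3)
  step 5: ref 1 -> FAULT, evict 2, frames=[1,4] (faults so far: 4)
  step 6: ref 4 -> HIT, frames=[1,4] (faults so far: 4)
  step 7: ref 3 -> FAULT, evict 1, frames=[3,4] (faults so far: 5)
  step 8: ref 4 -> HIT, frames=[3,4] (faults so far: 5)
  step 9: ref 4 -> HIT, frames=[3,4] (faults so far: 5)
  step 10: ref 4 -> HIT, frames=[3,4] (faults so far: 5)
  step 11: ref 4 -> HIT, frames=[3,4] (faults so far: 5)
  step 12: ref 5 -> FAULT, evict 3, frames=[5,4] (faults so far: 6)
  Optimal total faults: 6

Answer: 8 7 6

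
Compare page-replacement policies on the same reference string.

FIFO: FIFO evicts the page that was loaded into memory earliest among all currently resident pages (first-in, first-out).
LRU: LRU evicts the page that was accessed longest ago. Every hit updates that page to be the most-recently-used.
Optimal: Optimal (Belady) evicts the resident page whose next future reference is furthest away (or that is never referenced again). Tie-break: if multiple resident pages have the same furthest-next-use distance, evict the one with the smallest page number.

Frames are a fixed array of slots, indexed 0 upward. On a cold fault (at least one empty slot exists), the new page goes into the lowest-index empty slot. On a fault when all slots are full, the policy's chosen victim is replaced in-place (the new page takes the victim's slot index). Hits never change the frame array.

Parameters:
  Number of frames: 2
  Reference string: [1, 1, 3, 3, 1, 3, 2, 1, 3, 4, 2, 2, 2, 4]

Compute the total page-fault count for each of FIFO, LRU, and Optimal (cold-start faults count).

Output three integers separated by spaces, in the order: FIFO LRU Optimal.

--- FIFO ---
  step 0: ref 1 -> FAULT, frames=[1,-] (faults so far: 1)
  step 1: ref 1 -> HIT, frames=[1,-] (faults so far: 1)
  step 2: ref 3 -> FAULT, frames=[1,3] (faults so far: 2)
  step 3: ref 3 -> HIT, frames=[1,3] (faults so far: 2)
  step 4: ref 1 -> HIT, frames=[1,3] (faults so far: 2)
  step 5: ref 3 -> HIT, frames=[1,3] (faults so far: 2)
  step 6: ref 2 -> FAULT, evict 1, frames=[2,3] (faults so far: 3)
  step 7: ref 1 -> FAULT, evict 3, frames=[2,1] (faults so far: 4)
  step 8: ref 3 -> FAULT, evict 2, frames=[3,1] (faults so far: 5)
  step 9: ref 4 -> FAULT, evict 1, frames=[3,4] (faults so far: 6)
  step 10: ref 2 -> FAULT, evict 3, frames=[2,4] (faults so far: 7)
  step 11: ref 2 -> HIT, frames=[2,4] (faults so far: 7)
  step 12: ref 2 -> HIT, frames=[2,4] (faults so far: 7)
  step 13: ref 4 -> HIT, frames=[2,4] (faults so far: 7)
  FIFO total faults: 7
--- LRU ---
  step 0: ref 1 -> FAULT, frames=[1,-] (faults so far: 1)
  step 1: ref 1 -> HIT, frames=[1,-] (faults so far: 1)
  step 2: ref 3 -> FAULT, frames=[1,3] (faults so far: 2)
  step 3: ref 3 -> HIT, frames=[1,3] (faults so far: 2)
  step 4: ref 1 -> HIT, frames=[1,3] (faults so far: 2)
  step 5: ref 3 -> HIT, frames=[1,3] (faults so far: 2)
  step 6: ref 2 -> FAULT, evict 1, frames=[2,3] (faults so far: 3)
  step 7: ref 1 -> FAULT, evict 3, frames=[2,1] (faults so far: 4)
  step 8: ref 3 -> FAULT, evict 2, frames=[3,1] (faults so far: 5)
  step 9: ref 4 -> FAULT, evict 1, frames=[3,4] (faults so far: 6)
  step 10: ref 2 -> FAULT, evict 3, frames=[2,4] (faults so far: 7)
  step 11: ref 2 -> HIT, frames=[2,4] (faults so far: 7)
  step 12: ref 2 -> HIT, frames=[2,4] (faults so far: 7)
  step 13: ref 4 -> HIT, frames=[2,4] (faults so far: 7)
  LRU total faults: 7
--- Optimal ---
  step 0: ref 1 -> FAULT, frames=[1,-] (faults so far: 1)
  step 1: ref 1 -> HIT, frames=[1,-] (faults so far: 1)
  step 2: ref 3 -> FAULT, frames=[1,3] (faults so far: 2)
  step 3: ref 3 -> HIT, frames=[1,3] (faults so far: 2)
  step 4: ref 1 -> HIT, frames=[1,3] (faults so far: 2)
  step 5: ref 3 -> HIT, frames=[1,3] (faults so far: 2)
  step 6: ref 2 -> FAULT, evict 3, frames=[1,2] (faults so far: 3)
  step 7: ref 1 -> HIT, frames=[1,2] (faults so far: 3)
  step 8: ref 3 -> FAULT, evict 1, frames=[3,2] (faults so far: 4)
  step 9: ref 4 -> FAULT, evict 3, frames=[4,2] (faults so far: 5)
  step 10: ref 2 -> HIT, frames=[4,2] (faults so far: 5)
  step 11: ref 2 -> HIT, frames=[4,2] (faults so far: 5)
  step 12: ref 2 -> HIT, frames=[4,2] (faults so far: 5)
  step 13: ref 4 -> HIT, frames=[4,2] (faults so far: 5)
  Optimal total faults: 5

Answer: 7 7 5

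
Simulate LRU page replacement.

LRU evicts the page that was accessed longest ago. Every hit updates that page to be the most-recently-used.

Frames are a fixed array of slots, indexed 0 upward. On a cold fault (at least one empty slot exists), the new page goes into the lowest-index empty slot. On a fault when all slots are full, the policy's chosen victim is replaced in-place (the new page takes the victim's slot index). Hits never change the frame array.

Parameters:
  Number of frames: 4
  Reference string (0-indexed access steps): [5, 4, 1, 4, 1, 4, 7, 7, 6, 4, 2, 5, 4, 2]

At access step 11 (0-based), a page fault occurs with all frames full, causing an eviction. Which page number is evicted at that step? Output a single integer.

Answer: 7

Derivation:
Step 0: ref 5 -> FAULT, frames=[5,-,-,-]
Step 1: ref 4 -> FAULT, frames=[5,4,-,-]
Step 2: ref 1 -> FAULT, frames=[5,4,1,-]
Step 3: ref 4 -> HIT, frames=[5,4,1,-]
Step 4: ref 1 -> HIT, frames=[5,4,1,-]
Step 5: ref 4 -> HIT, frames=[5,4,1,-]
Step 6: ref 7 -> FAULT, frames=[5,4,1,7]
Step 7: ref 7 -> HIT, frames=[5,4,1,7]
Step 8: ref 6 -> FAULT, evict 5, frames=[6,4,1,7]
Step 9: ref 4 -> HIT, frames=[6,4,1,7]
Step 10: ref 2 -> FAULT, evict 1, frames=[6,4,2,7]
Step 11: ref 5 -> FAULT, evict 7, frames=[6,4,2,5]
At step 11: evicted page 7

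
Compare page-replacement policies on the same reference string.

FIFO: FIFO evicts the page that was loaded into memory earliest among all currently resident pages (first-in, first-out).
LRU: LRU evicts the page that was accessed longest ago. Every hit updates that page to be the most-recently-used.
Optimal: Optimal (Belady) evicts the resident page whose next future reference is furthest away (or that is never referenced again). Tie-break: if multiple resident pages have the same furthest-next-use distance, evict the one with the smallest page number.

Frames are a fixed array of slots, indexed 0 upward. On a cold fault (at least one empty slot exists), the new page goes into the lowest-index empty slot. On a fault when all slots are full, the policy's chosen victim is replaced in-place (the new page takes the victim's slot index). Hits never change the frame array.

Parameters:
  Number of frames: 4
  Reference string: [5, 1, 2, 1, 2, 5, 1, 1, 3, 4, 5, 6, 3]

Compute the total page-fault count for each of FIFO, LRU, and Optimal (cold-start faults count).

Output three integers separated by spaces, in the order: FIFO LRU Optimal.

--- FIFO ---
  step 0: ref 5 -> FAULT, frames=[5,-,-,-] (faults so far: 1)
  step 1: ref 1 -> FAULT, frames=[5,1,-,-] (faults so far: 2)
  step 2: ref 2 -> FAULT, frames=[5,1,2,-] (faults so far: 3)
  step 3: ref 1 -> HIT, frames=[5,1,2,-] (faults so far: 3)
  step 4: ref 2 -> HIT, frames=[5,1,2,-] (faults so far: 3)
  step 5: ref 5 -> HIT, frames=[5,1,2,-] (faults so far: 3)
  step 6: ref 1 -> HIT, frames=[5,1,2,-] (faults so far: 3)
  step 7: ref 1 -> HIT, frames=[5,1,2,-] (faults so far: 3)
  step 8: ref 3 -> FAULT, frames=[5,1,2,3] (faults so far: 4)
  step 9: ref 4 -> FAULT, evict 5, frames=[4,1,2,3] (faults so far: 5)
  step 10: ref 5 -> FAULT, evict 1, frames=[4,5,2,3] (faults so far: 6)
  step 11: ref 6 -> FAULT, evict 2, frames=[4,5,6,3] (faults so far: 7)
  step 12: ref 3 -> HIT, frames=[4,5,6,3] (faults so far: 7)
  FIFO total faults: 7
--- LRU ---
  step 0: ref 5 -> FAULT, frames=[5,-,-,-] (faults so far: 1)
  step 1: ref 1 -> FAULT, frames=[5,1,-,-] (faults so far: 2)
  step 2: ref 2 -> FAULT, frames=[5,1,2,-] (faults so far: 3)
  step 3: ref 1 -> HIT, frames=[5,1,2,-] (faults so far: 3)
  step 4: ref 2 -> HIT, frames=[5,1,2,-] (faults so far: 3)
  step 5: ref 5 -> HIT, frames=[5,1,2,-] (faults so far: 3)
  step 6: ref 1 -> HIT, frames=[5,1,2,-] (faults so far: 3)
  step 7: ref 1 -> HIT, frames=[5,1,2,-] (faults so far: 3)
  step 8: ref 3 -> FAULT, frames=[5,1,2,3] (faults so far: 4)
  step 9: ref 4 -> FAULT, evict 2, frames=[5,1,4,3] (faults so far: 5)
  step 10: ref 5 -> HIT, frames=[5,1,4,3] (faults so far: 5)
  step 11: ref 6 -> FAULT, evict 1, frames=[5,6,4,3] (faults so far: 6)
  step 12: ref 3 -> HIT, frames=[5,6,4,3] (faults so far: 6)
  LRU total faults: 6
--- Optimal ---
  step 0: ref 5 -> FAULT, frames=[5,-,-,-] (faults so far: 1)
  step 1: ref 1 -> FAULT, frames=[5,1,-,-] (faults so far: 2)
  step 2: ref 2 -> FAULT, frames=[5,1,2,-] (faults so far: 3)
  step 3: ref 1 -> HIT, frames=[5,1,2,-] (faults so far: 3)
  step 4: ref 2 -> HIT, frames=[5,1,2,-] (faults so far: 3)
  step 5: ref 5 -> HIT, frames=[5,1,2,-] (faults so far: 3)
  step 6: ref 1 -> HIT, frames=[5,1,2,-] (faults so far: 3)
  step 7: ref 1 -> HIT, frames=[5,1,2,-] (faults so far: 3)
  step 8: ref 3 -> FAULT, frames=[5,1,2,3] (faults so far: 4)
  step 9: ref 4 -> FAULT, evict 1, frames=[5,4,2,3] (faults so far: 5)
  step 10: ref 5 -> HIT, frames=[5,4,2,3] (faults so far: 5)
  step 11: ref 6 -> FAULT, evict 2, frames=[5,4,6,3] (faults so far: 6)
  step 12: ref 3 -> HIT, frames=[5,4,6,3] (faults so far: 6)
  Optimal total faults: 6

Answer: 7 6 6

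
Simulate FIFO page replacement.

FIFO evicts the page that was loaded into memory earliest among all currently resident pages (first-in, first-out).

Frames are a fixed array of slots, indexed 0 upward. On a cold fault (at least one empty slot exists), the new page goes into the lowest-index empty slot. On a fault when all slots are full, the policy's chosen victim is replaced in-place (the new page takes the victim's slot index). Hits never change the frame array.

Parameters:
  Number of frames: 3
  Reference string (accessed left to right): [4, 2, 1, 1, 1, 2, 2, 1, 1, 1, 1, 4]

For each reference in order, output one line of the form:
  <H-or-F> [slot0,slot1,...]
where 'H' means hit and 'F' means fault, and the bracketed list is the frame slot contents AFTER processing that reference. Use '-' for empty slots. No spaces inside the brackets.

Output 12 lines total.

F [4,-,-]
F [4,2,-]
F [4,2,1]
H [4,2,1]
H [4,2,1]
H [4,2,1]
H [4,2,1]
H [4,2,1]
H [4,2,1]
H [4,2,1]
H [4,2,1]
H [4,2,1]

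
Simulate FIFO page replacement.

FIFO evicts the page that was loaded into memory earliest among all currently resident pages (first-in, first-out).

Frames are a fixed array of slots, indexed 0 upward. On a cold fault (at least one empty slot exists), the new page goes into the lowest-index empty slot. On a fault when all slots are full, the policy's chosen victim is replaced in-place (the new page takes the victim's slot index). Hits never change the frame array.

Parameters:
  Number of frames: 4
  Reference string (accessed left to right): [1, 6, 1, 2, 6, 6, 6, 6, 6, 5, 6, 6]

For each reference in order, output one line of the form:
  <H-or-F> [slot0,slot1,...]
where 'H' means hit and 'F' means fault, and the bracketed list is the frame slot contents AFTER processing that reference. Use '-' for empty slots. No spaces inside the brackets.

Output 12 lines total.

F [1,-,-,-]
F [1,6,-,-]
H [1,6,-,-]
F [1,6,2,-]
H [1,6,2,-]
H [1,6,2,-]
H [1,6,2,-]
H [1,6,2,-]
H [1,6,2,-]
F [1,6,2,5]
H [1,6,2,5]
H [1,6,2,5]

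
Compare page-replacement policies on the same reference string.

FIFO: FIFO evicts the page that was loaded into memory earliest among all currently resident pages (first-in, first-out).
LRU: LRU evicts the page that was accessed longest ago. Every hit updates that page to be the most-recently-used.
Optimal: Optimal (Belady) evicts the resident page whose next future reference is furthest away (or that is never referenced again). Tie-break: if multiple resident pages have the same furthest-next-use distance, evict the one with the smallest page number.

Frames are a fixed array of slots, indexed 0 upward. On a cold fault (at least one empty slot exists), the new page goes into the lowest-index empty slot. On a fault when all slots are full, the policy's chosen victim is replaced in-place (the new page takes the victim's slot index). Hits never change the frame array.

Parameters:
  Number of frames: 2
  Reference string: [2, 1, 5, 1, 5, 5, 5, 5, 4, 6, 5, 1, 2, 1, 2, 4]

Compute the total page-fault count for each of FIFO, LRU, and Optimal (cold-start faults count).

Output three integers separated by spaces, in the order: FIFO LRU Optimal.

--- FIFO ---
  step 0: ref 2 -> FAULT, frames=[2,-] (faults so far: 1)
  step 1: ref 1 -> FAULT, frames=[2,1] (faults so far: 2)
  step 2: ref 5 -> FAULT, evict 2, frames=[5,1] (faults so far: 3)
  step 3: ref 1 -> HIT, frames=[5,1] (faults so far: 3)
  step 4: ref 5 -> HIT, frames=[5,1] (faults so far: 3)
  step 5: ref 5 -> HIT, frames=[5,1] (faults so far: 3)
  step 6: ref 5 -> HIT, frames=[5,1] (faults so far: 3)
  step 7: ref 5 -> HIT, frames=[5,1] (faults so far: 3)
  step 8: ref 4 -> FAULT, evict 1, frames=[5,4] (faults so far: 4)
  step 9: ref 6 -> FAULT, evict 5, frames=[6,4] (faults so far: 5)
  step 10: ref 5 -> FAULT, evict 4, frames=[6,5] (faults so far: 6)
  step 11: ref 1 -> FAULT, evict 6, frames=[1,5] (faults so far: 7)
  step 12: ref 2 -> FAULT, evict 5, frames=[1,2] (faults so far: 8)
  step 13: ref 1 -> HIT, frames=[1,2] (faults so far: 8)
  step 14: ref 2 -> HIT, frames=[1,2] (faults so far: 8)
  step 15: ref 4 -> FAULT, evict 1, frames=[4,2] (faults so far: 9)
  FIFO total faults: 9
--- LRU ---
  step 0: ref 2 -> FAULT, frames=[2,-] (faults so far: 1)
  step 1: ref 1 -> FAULT, frames=[2,1] (faults so far: 2)
  step 2: ref 5 -> FAULT, evict 2, frames=[5,1] (faults so far: 3)
  step 3: ref 1 -> HIT, frames=[5,1] (faults so far: 3)
  step 4: ref 5 -> HIT, frames=[5,1] (faults so far: 3)
  step 5: ref 5 -> HIT, frames=[5,1] (faults so far: 3)
  step 6: ref 5 -> HIT, frames=[5,1] (faults so far: 3)
  step 7: ref 5 -> HIT, frames=[5,1] (faults so far: 3)
  step 8: ref 4 -> FAULT, evict 1, frames=[5,4] (faults so far: 4)
  step 9: ref 6 -> FAULT, evict 5, frames=[6,4] (faults so far: 5)
  step 10: ref 5 -> FAULT, evict 4, frames=[6,5] (faults so far: 6)
  step 11: ref 1 -> FAULT, evict 6, frames=[1,5] (faults so far: 7)
  step 12: ref 2 -> FAULT, evict 5, frames=[1,2] (faults so far: 8)
  step 13: ref 1 -> HIT, frames=[1,2] (faults so far: 8)
  step 14: ref 2 -> HIT, frames=[1,2] (faults so far: 8)
  step 15: ref 4 -> FAULT, evict 1, frames=[4,2] (faults so far: 9)
  LRU total faults: 9
--- Optimal ---
  step 0: ref 2 -> FAULT, frames=[2,-] (faults so far: 1)
  step 1: ref 1 -> FAULT, frames=[2,1] (faults so far: 2)
  step 2: ref 5 -> FAULT, evict 2, frames=[5,1] (faults so far: 3)
  step 3: ref 1 -> HIT, frames=[5,1] (faults so far: 3)
  step 4: ref 5 -> HIT, frames=[5,1] (faults so far: 3)
  step 5: ref 5 -> HIT, frames=[5,1] (faults so far: 3)
  step 6: ref 5 -> HIT, frames=[5,1] (faults so far: 3)
  step 7: ref 5 -> HIT, frames=[5,1] (faults so far: 3)
  step 8: ref 4 -> FAULT, evict 1, frames=[5,4] (faults so far: 4)
  step 9: ref 6 -> FAULT, evict 4, frames=[5,6] (faults so far: 5)
  step 10: ref 5 -> HIT, frames=[5,6] (faults so far: 5)
  step 11: ref 1 -> FAULT, evict 5, frames=[1,6] (faults so far: 6)
  step 12: ref 2 -> FAULT, evict 6, frames=[1,2] (faults so far: 7)
  step 13: ref 1 -> HIT, frames=[1,2] (faults so far: 7)
  step 14: ref 2 -> HIT, frames=[1,2] (faults so far: 7)
  step 15: ref 4 -> FAULT, evict 1, frames=[4,2] (faults so far: 8)
  Optimal total faults: 8

Answer: 9 9 8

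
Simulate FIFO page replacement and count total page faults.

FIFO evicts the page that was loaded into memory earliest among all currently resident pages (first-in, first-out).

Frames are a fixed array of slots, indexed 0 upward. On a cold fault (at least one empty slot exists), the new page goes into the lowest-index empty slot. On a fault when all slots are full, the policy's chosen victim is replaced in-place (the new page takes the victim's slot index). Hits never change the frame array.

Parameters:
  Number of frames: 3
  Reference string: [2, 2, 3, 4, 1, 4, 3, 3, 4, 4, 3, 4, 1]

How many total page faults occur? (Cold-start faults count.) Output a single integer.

Answer: 4

Derivation:
Step 0: ref 2 → FAULT, frames=[2,-,-]
Step 1: ref 2 → HIT, frames=[2,-,-]
Step 2: ref 3 → FAULT, frames=[2,3,-]
Step 3: ref 4 → FAULT, frames=[2,3,4]
Step 4: ref 1 → FAULT (evict 2), frames=[1,3,4]
Step 5: ref 4 → HIT, frames=[1,3,4]
Step 6: ref 3 → HIT, frames=[1,3,4]
Step 7: ref 3 → HIT, frames=[1,3,4]
Step 8: ref 4 → HIT, frames=[1,3,4]
Step 9: ref 4 → HIT, frames=[1,3,4]
Step 10: ref 3 → HIT, frames=[1,3,4]
Step 11: ref 4 → HIT, frames=[1,3,4]
Step 12: ref 1 → HIT, frames=[1,3,4]
Total faults: 4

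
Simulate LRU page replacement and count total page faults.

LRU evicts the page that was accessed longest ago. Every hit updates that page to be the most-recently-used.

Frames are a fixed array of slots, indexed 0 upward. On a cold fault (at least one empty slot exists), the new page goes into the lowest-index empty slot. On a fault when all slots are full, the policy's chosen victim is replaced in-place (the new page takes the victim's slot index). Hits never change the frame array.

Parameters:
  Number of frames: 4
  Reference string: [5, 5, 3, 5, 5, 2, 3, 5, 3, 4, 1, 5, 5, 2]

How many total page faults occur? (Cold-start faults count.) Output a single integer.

Step 0: ref 5 → FAULT, frames=[5,-,-,-]
Step 1: ref 5 → HIT, frames=[5,-,-,-]
Step 2: ref 3 → FAULT, frames=[5,3,-,-]
Step 3: ref 5 → HIT, frames=[5,3,-,-]
Step 4: ref 5 → HIT, frames=[5,3,-,-]
Step 5: ref 2 → FAULT, frames=[5,3,2,-]
Step 6: ref 3 → HIT, frames=[5,3,2,-]
Step 7: ref 5 → HIT, frames=[5,3,2,-]
Step 8: ref 3 → HIT, frames=[5,3,2,-]
Step 9: ref 4 → FAULT, frames=[5,3,2,4]
Step 10: ref 1 → FAULT (evict 2), frames=[5,3,1,4]
Step 11: ref 5 → HIT, frames=[5,3,1,4]
Step 12: ref 5 → HIT, frames=[5,3,1,4]
Step 13: ref 2 → FAULT (evict 3), frames=[5,2,1,4]
Total faults: 6

Answer: 6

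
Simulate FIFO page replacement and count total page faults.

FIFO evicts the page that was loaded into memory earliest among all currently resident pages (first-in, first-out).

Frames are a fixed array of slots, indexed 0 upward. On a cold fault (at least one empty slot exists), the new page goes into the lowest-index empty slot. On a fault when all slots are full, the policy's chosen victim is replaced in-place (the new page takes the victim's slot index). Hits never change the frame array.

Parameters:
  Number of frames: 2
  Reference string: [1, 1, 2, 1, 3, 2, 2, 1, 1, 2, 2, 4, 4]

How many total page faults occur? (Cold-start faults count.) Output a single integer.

Step 0: ref 1 → FAULT, frames=[1,-]
Step 1: ref 1 → HIT, frames=[1,-]
Step 2: ref 2 → FAULT, frames=[1,2]
Step 3: ref 1 → HIT, frames=[1,2]
Step 4: ref 3 → FAULT (evict 1), frames=[3,2]
Step 5: ref 2 → HIT, frames=[3,2]
Step 6: ref 2 → HIT, frames=[3,2]
Step 7: ref 1 → FAULT (evict 2), frames=[3,1]
Step 8: ref 1 → HIT, frames=[3,1]
Step 9: ref 2 → FAULT (evict 3), frames=[2,1]
Step 10: ref 2 → HIT, frames=[2,1]
Step 11: ref 4 → FAULT (evict 1), frames=[2,4]
Step 12: ref 4 → HIT, frames=[2,4]
Total faults: 6

Answer: 6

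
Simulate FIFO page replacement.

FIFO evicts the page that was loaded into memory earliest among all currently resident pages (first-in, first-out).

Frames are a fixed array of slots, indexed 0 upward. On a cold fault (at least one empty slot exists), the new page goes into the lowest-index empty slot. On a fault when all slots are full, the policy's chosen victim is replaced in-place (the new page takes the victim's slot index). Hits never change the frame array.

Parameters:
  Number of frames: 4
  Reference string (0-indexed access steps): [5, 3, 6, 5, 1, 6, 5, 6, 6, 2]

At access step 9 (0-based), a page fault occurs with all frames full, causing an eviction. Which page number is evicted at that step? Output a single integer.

Answer: 5

Derivation:
Step 0: ref 5 -> FAULT, frames=[5,-,-,-]
Step 1: ref 3 -> FAULT, frames=[5,3,-,-]
Step 2: ref 6 -> FAULT, frames=[5,3,6,-]
Step 3: ref 5 -> HIT, frames=[5,3,6,-]
Step 4: ref 1 -> FAULT, frames=[5,3,6,1]
Step 5: ref 6 -> HIT, frames=[5,3,6,1]
Step 6: ref 5 -> HIT, frames=[5,3,6,1]
Step 7: ref 6 -> HIT, frames=[5,3,6,1]
Step 8: ref 6 -> HIT, frames=[5,3,6,1]
Step 9: ref 2 -> FAULT, evict 5, frames=[2,3,6,1]
At step 9: evicted page 5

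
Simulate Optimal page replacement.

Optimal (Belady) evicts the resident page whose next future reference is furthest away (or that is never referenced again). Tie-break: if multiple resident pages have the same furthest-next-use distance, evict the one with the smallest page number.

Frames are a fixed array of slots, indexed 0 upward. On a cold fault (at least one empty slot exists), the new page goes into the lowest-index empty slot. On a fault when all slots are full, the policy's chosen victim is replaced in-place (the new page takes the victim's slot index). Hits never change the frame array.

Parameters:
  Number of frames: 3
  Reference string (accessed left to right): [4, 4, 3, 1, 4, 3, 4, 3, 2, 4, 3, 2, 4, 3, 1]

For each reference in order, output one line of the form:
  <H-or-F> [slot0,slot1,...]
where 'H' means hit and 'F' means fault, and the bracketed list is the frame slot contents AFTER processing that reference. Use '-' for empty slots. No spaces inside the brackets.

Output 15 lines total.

F [4,-,-]
H [4,-,-]
F [4,3,-]
F [4,3,1]
H [4,3,1]
H [4,3,1]
H [4,3,1]
H [4,3,1]
F [4,3,2]
H [4,3,2]
H [4,3,2]
H [4,3,2]
H [4,3,2]
H [4,3,2]
F [4,3,1]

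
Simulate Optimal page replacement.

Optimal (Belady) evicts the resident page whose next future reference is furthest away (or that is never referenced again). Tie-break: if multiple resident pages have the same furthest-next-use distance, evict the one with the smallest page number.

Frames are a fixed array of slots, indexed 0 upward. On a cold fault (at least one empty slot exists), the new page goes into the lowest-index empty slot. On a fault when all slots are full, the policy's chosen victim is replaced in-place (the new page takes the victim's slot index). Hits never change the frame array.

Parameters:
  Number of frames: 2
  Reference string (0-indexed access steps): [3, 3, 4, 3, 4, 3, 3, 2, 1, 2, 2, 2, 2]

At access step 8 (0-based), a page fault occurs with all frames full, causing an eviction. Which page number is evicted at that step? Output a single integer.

Step 0: ref 3 -> FAULT, frames=[3,-]
Step 1: ref 3 -> HIT, frames=[3,-]
Step 2: ref 4 -> FAULT, frames=[3,4]
Step 3: ref 3 -> HIT, frames=[3,4]
Step 4: ref 4 -> HIT, frames=[3,4]
Step 5: ref 3 -> HIT, frames=[3,4]
Step 6: ref 3 -> HIT, frames=[3,4]
Step 7: ref 2 -> FAULT, evict 3, frames=[2,4]
Step 8: ref 1 -> FAULT, evict 4, frames=[2,1]
At step 8: evicted page 4

Answer: 4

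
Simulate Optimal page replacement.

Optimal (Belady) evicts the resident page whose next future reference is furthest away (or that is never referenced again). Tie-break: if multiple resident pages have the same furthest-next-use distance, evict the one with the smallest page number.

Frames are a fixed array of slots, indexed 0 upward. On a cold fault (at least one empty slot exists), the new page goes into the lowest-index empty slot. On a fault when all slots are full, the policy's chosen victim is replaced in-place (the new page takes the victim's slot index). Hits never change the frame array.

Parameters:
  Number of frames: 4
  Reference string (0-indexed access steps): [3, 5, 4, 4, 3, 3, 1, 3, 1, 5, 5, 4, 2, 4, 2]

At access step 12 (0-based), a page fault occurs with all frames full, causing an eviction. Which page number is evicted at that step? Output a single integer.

Step 0: ref 3 -> FAULT, frames=[3,-,-,-]
Step 1: ref 5 -> FAULT, frames=[3,5,-,-]
Step 2: ref 4 -> FAULT, frames=[3,5,4,-]
Step 3: ref 4 -> HIT, frames=[3,5,4,-]
Step 4: ref 3 -> HIT, frames=[3,5,4,-]
Step 5: ref 3 -> HIT, frames=[3,5,4,-]
Step 6: ref 1 -> FAULT, frames=[3,5,4,1]
Step 7: ref 3 -> HIT, frames=[3,5,4,1]
Step 8: ref 1 -> HIT, frames=[3,5,4,1]
Step 9: ref 5 -> HIT, frames=[3,5,4,1]
Step 10: ref 5 -> HIT, frames=[3,5,4,1]
Step 11: ref 4 -> HIT, frames=[3,5,4,1]
Step 12: ref 2 -> FAULT, evict 1, frames=[3,5,4,2]
At step 12: evicted page 1

Answer: 1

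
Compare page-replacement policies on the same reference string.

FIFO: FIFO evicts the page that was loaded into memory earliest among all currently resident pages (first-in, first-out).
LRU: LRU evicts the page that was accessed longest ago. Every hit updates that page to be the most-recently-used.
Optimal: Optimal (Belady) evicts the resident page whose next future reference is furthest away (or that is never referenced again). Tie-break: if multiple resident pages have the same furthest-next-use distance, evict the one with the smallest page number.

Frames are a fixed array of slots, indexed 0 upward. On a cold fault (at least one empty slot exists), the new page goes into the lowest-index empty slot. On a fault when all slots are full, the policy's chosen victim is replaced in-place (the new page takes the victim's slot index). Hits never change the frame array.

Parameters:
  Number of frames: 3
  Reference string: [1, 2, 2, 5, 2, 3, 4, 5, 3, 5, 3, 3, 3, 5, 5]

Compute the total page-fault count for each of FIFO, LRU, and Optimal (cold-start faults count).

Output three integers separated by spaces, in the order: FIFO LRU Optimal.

Answer: 5 6 5

Derivation:
--- FIFO ---
  step 0: ref 1 -> FAULT, frames=[1,-,-] (faults so far: 1)
  step 1: ref 2 -> FAULT, frames=[1,2,-] (faults so far: 2)
  step 2: ref 2 -> HIT, frames=[1,2,-] (faults so far: 2)
  step 3: ref 5 -> FAULT, frames=[1,2,5] (faults so far: 3)
  step 4: ref 2 -> HIT, frames=[1,2,5] (faults so far: 3)
  step 5: ref 3 -> FAULT, evict 1, frames=[3,2,5] (faults so far: 4)
  step 6: ref 4 -> FAULT, evict 2, frames=[3,4,5] (faults so far: 5)
  step 7: ref 5 -> HIT, frames=[3,4,5] (faults so far: 5)
  step 8: ref 3 -> HIT, frames=[3,4,5] (faults so far: 5)
  step 9: ref 5 -> HIT, frames=[3,4,5] (faults so far: 5)
  step 10: ref 3 -> HIT, frames=[3,4,5] (faults so far: 5)
  step 11: ref 3 -> HIT, frames=[3,4,5] (faults so far: 5)
  step 12: ref 3 -> HIT, frames=[3,4,5] (faults so far: 5)
  step 13: ref 5 -> HIT, frames=[3,4,5] (faults so far: 5)
  step 14: ref 5 -> HIT, frames=[3,4,5] (faults so far: 5)
  FIFO total faults: 5
--- LRU ---
  step 0: ref 1 -> FAULT, frames=[1,-,-] (faults so far: 1)
  step 1: ref 2 -> FAULT, frames=[1,2,-] (faults so far: 2)
  step 2: ref 2 -> HIT, frames=[1,2,-] (faults so far: 2)
  step 3: ref 5 -> FAULT, frames=[1,2,5] (faults so far: 3)
  step 4: ref 2 -> HIT, frames=[1,2,5] (faults so far: 3)
  step 5: ref 3 -> FAULT, evict 1, frames=[3,2,5] (faults so far: 4)
  step 6: ref 4 -> FAULT, evict 5, frames=[3,2,4] (faults so far: 5)
  step 7: ref 5 -> FAULT, evict 2, frames=[3,5,4] (faults so far: 6)
  step 8: ref 3 -> HIT, frames=[3,5,4] (faults so far: 6)
  step 9: ref 5 -> HIT, frames=[3,5,4] (faults so far: 6)
  step 10: ref 3 -> HIT, frames=[3,5,4] (faults so far: 6)
  step 11: ref 3 -> HIT, frames=[3,5,4] (faults so far: 6)
  step 12: ref 3 -> HIT, frames=[3,5,4] (faults so far: 6)
  step 13: ref 5 -> HIT, frames=[3,5,4] (faults so far: 6)
  step 14: ref 5 -> HIT, frames=[3,5,4] (faults so far: 6)
  LRU total faults: 6
--- Optimal ---
  step 0: ref 1 -> FAULT, frames=[1,-,-] (faults so far: 1)
  step 1: ref 2 -> FAULT, frames=[1,2,-] (faults so far: 2)
  step 2: ref 2 -> HIT, frames=[1,2,-] (faults so far: 2)
  step 3: ref 5 -> FAULT, frames=[1,2,5] (faults so far: 3)
  step 4: ref 2 -> HIT, frames=[1,2,5] (faults so far: 3)
  step 5: ref 3 -> FAULT, evict 1, frames=[3,2,5] (faults so far: 4)
  step 6: ref 4 -> FAULT, evict 2, frames=[3,4,5] (faults so far: 5)
  step 7: ref 5 -> HIT, frames=[3,4,5] (faults so far: 5)
  step 8: ref 3 -> HIT, frames=[3,4,5] (faults so far: 5)
  step 9: ref 5 -> HIT, frames=[3,4,5] (faults so far: 5)
  step 10: ref 3 -> HIT, frames=[3,4,5] (faults so far: 5)
  step 11: ref 3 -> HIT, frames=[3,4,5] (faults so far: 5)
  step 12: ref 3 -> HIT, frames=[3,4,5] (faults so far: 5)
  step 13: ref 5 -> HIT, frames=[3,4,5] (faults so far: 5)
  step 14: ref 5 -> HIT, frames=[3,4,5] (faults so far: 5)
  Optimal total faults: 5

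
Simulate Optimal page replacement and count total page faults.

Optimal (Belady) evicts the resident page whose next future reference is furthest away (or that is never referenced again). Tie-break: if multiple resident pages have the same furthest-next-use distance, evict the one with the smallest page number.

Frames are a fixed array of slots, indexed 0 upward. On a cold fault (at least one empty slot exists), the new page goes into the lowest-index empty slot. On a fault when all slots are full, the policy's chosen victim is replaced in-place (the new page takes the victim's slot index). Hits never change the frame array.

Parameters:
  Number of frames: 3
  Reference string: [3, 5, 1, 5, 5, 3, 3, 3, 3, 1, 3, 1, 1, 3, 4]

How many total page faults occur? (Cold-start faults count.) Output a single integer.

Answer: 4

Derivation:
Step 0: ref 3 → FAULT, frames=[3,-,-]
Step 1: ref 5 → FAULT, frames=[3,5,-]
Step 2: ref 1 → FAULT, frames=[3,5,1]
Step 3: ref 5 → HIT, frames=[3,5,1]
Step 4: ref 5 → HIT, frames=[3,5,1]
Step 5: ref 3 → HIT, frames=[3,5,1]
Step 6: ref 3 → HIT, frames=[3,5,1]
Step 7: ref 3 → HIT, frames=[3,5,1]
Step 8: ref 3 → HIT, frames=[3,5,1]
Step 9: ref 1 → HIT, frames=[3,5,1]
Step 10: ref 3 → HIT, frames=[3,5,1]
Step 11: ref 1 → HIT, frames=[3,5,1]
Step 12: ref 1 → HIT, frames=[3,5,1]
Step 13: ref 3 → HIT, frames=[3,5,1]
Step 14: ref 4 → FAULT (evict 1), frames=[3,5,4]
Total faults: 4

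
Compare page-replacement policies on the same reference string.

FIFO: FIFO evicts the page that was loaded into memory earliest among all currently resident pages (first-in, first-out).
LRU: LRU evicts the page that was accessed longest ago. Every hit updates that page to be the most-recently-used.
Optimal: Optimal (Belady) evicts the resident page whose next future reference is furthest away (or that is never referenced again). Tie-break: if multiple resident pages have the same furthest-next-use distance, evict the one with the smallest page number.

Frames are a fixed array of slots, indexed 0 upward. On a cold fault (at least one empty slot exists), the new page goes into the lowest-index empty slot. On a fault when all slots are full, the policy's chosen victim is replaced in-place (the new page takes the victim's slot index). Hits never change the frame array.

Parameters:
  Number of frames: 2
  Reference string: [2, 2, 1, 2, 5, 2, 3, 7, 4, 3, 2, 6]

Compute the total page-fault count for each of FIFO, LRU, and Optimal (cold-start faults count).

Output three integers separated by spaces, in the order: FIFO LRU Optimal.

Answer: 10 9 8

Derivation:
--- FIFO ---
  step 0: ref 2 -> FAULT, frames=[2,-] (faults so far: 1)
  step 1: ref 2 -> HIT, frames=[2,-] (faults so far: 1)
  step 2: ref 1 -> FAULT, frames=[2,1] (faults so far: 2)
  step 3: ref 2 -> HIT, frames=[2,1] (faults so far: 2)
  step 4: ref 5 -> FAULT, evict 2, frames=[5,1] (faults so far: 3)
  step 5: ref 2 -> FAULT, evict 1, frames=[5,2] (faults so far: 4)
  step 6: ref 3 -> FAULT, evict 5, frames=[3,2] (faults so far: 5)
  step 7: ref 7 -> FAULT, evict 2, frames=[3,7] (faults so far: 6)
  step 8: ref 4 -> FAULT, evict 3, frames=[4,7] (faults so far: 7)
  step 9: ref 3 -> FAULT, evict 7, frames=[4,3] (faults so far: 8)
  step 10: ref 2 -> FAULT, evict 4, frames=[2,3] (faults so far: 9)
  step 11: ref 6 -> FAULT, evict 3, frames=[2,6] (faults so far: 10)
  FIFO total faults: 10
--- LRU ---
  step 0: ref 2 -> FAULT, frames=[2,-] (faults so far: 1)
  step 1: ref 2 -> HIT, frames=[2,-] (faults so far: 1)
  step 2: ref 1 -> FAULT, frames=[2,1] (faults so far: 2)
  step 3: ref 2 -> HIT, frames=[2,1] (faults so far: 2)
  step 4: ref 5 -> FAULT, evict 1, frames=[2,5] (faults so far: 3)
  step 5: ref 2 -> HIT, frames=[2,5] (faults so far: 3)
  step 6: ref 3 -> FAULT, evict 5, frames=[2,3] (faults so far: 4)
  step 7: ref 7 -> FAULT, evict 2, frames=[7,3] (faults so far: 5)
  step 8: ref 4 -> FAULT, evict 3, frames=[7,4] (faults so far: 6)
  step 9: ref 3 -> FAULT, evict 7, frames=[3,4] (faults so far: 7)
  step 10: ref 2 -> FAULT, evict 4, frames=[3,2] (faults so far: 8)
  step 11: ref 6 -> FAULT, evict 3, frames=[6,2] (faults so far: 9)
  LRU total faults: 9
--- Optimal ---
  step 0: ref 2 -> FAULT, frames=[2,-] (faults so far: 1)
  step 1: ref 2 -> HIT, frames=[2,-] (faults so far: 1)
  step 2: ref 1 -> FAULT, frames=[2,1] (faults so far: 2)
  step 3: ref 2 -> HIT, frames=[2,1] (faults so far: 2)
  step 4: ref 5 -> FAULT, evict 1, frames=[2,5] (faults so far: 3)
  step 5: ref 2 -> HIT, frames=[2,5] (faults so far: 3)
  step 6: ref 3 -> FAULT, evict 5, frames=[2,3] (faults so far: 4)
  step 7: ref 7 -> FAULT, evict 2, frames=[7,3] (faults so far: 5)
  step 8: ref 4 -> FAULT, evict 7, frames=[4,3] (faults so far: 6)
  step 9: ref 3 -> HIT, frames=[4,3] (faults so far: 6)
  step 10: ref 2 -> FAULT, evict 3, frames=[4,2] (faults so far: 7)
  step 11: ref 6 -> FAULT, evict 2, frames=[4,6] (faults so far: 8)
  Optimal total faults: 8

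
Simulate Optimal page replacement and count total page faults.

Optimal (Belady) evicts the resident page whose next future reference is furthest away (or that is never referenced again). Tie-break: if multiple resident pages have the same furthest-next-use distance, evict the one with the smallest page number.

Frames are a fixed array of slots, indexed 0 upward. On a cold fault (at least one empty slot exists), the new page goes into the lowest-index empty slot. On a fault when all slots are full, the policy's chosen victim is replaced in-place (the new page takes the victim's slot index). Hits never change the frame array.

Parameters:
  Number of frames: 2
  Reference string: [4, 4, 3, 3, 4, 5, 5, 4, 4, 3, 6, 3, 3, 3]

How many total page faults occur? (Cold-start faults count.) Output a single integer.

Step 0: ref 4 → FAULT, frames=[4,-]
Step 1: ref 4 → HIT, frames=[4,-]
Step 2: ref 3 → FAULT, frames=[4,3]
Step 3: ref 3 → HIT, frames=[4,3]
Step 4: ref 4 → HIT, frames=[4,3]
Step 5: ref 5 → FAULT (evict 3), frames=[4,5]
Step 6: ref 5 → HIT, frames=[4,5]
Step 7: ref 4 → HIT, frames=[4,5]
Step 8: ref 4 → HIT, frames=[4,5]
Step 9: ref 3 → FAULT (evict 4), frames=[3,5]
Step 10: ref 6 → FAULT (evict 5), frames=[3,6]
Step 11: ref 3 → HIT, frames=[3,6]
Step 12: ref 3 → HIT, frames=[3,6]
Step 13: ref 3 → HIT, frames=[3,6]
Total faults: 5

Answer: 5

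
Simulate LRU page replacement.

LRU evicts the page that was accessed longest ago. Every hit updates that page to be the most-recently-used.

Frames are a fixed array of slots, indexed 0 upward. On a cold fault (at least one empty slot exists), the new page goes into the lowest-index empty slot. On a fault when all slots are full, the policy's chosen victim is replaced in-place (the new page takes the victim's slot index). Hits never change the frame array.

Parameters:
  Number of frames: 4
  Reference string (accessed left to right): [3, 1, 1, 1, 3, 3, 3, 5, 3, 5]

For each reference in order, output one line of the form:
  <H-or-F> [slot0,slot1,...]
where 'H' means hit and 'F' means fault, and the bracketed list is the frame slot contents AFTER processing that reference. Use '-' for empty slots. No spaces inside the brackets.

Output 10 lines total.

F [3,-,-,-]
F [3,1,-,-]
H [3,1,-,-]
H [3,1,-,-]
H [3,1,-,-]
H [3,1,-,-]
H [3,1,-,-]
F [3,1,5,-]
H [3,1,5,-]
H [3,1,5,-]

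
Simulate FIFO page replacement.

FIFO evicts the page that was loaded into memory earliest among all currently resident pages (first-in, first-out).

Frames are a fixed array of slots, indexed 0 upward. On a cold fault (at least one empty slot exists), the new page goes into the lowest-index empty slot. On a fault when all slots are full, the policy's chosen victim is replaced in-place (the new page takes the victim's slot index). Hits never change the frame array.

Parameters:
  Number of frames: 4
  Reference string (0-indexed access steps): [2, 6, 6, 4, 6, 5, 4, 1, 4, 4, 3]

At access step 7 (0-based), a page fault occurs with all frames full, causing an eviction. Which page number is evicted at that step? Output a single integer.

Step 0: ref 2 -> FAULT, frames=[2,-,-,-]
Step 1: ref 6 -> FAULT, frames=[2,6,-,-]
Step 2: ref 6 -> HIT, frames=[2,6,-,-]
Step 3: ref 4 -> FAULT, frames=[2,6,4,-]
Step 4: ref 6 -> HIT, frames=[2,6,4,-]
Step 5: ref 5 -> FAULT, frames=[2,6,4,5]
Step 6: ref 4 -> HIT, frames=[2,6,4,5]
Step 7: ref 1 -> FAULT, evict 2, frames=[1,6,4,5]
At step 7: evicted page 2

Answer: 2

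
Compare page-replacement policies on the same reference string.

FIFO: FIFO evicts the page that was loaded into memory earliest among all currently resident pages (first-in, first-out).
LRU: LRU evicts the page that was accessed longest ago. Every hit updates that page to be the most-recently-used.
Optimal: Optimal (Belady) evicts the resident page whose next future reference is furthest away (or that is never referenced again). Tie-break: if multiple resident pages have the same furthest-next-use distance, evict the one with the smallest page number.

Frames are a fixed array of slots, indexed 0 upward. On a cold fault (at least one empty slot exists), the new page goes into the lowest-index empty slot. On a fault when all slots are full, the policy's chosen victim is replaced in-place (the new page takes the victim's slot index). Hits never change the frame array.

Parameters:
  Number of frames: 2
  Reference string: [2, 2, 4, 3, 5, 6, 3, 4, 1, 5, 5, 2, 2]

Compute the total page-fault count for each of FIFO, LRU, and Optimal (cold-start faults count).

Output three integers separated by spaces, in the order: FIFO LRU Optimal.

Answer: 10 10 9

Derivation:
--- FIFO ---
  step 0: ref 2 -> FAULT, frames=[2,-] (faults so far: 1)
  step 1: ref 2 -> HIT, frames=[2,-] (faults so far: 1)
  step 2: ref 4 -> FAULT, frames=[2,4] (faults so far: 2)
  step 3: ref 3 -> FAULT, evict 2, frames=[3,4] (faults so far: 3)
  step 4: ref 5 -> FAULT, evict 4, frames=[3,5] (faults so far: 4)
  step 5: ref 6 -> FAULT, evict 3, frames=[6,5] (faults so far: 5)
  step 6: ref 3 -> FAULT, evict 5, frames=[6,3] (faults so far: 6)
  step 7: ref 4 -> FAULT, evict 6, frames=[4,3] (faults so far: 7)
  step 8: ref 1 -> FAULT, evict 3, frames=[4,1] (faults so far: 8)
  step 9: ref 5 -> FAULT, evict 4, frames=[5,1] (faults so far: 9)
  step 10: ref 5 -> HIT, frames=[5,1] (faults so far: 9)
  step 11: ref 2 -> FAULT, evict 1, frames=[5,2] (faults so far: 10)
  step 12: ref 2 -> HIT, frames=[5,2] (faults so far: 10)
  FIFO total faults: 10
--- LRU ---
  step 0: ref 2 -> FAULT, frames=[2,-] (faults so far: 1)
  step 1: ref 2 -> HIT, frames=[2,-] (faults so far: 1)
  step 2: ref 4 -> FAULT, frames=[2,4] (faults so far: 2)
  step 3: ref 3 -> FAULT, evict 2, frames=[3,4] (faults so far: 3)
  step 4: ref 5 -> FAULT, evict 4, frames=[3,5] (faults so far: 4)
  step 5: ref 6 -> FAULT, evict 3, frames=[6,5] (faults so far: 5)
  step 6: ref 3 -> FAULT, evict 5, frames=[6,3] (faults so far: 6)
  step 7: ref 4 -> FAULT, evict 6, frames=[4,3] (faults so far: 7)
  step 8: ref 1 -> FAULT, evict 3, frames=[4,1] (faults so far: 8)
  step 9: ref 5 -> FAULT, evict 4, frames=[5,1] (faults so far: 9)
  step 10: ref 5 -> HIT, frames=[5,1] (faults so far: 9)
  step 11: ref 2 -> FAULT, evict 1, frames=[5,2] (faults so far: 10)
  step 12: ref 2 -> HIT, frames=[5,2] (faults so far: 10)
  LRU total faults: 10
--- Optimal ---
  step 0: ref 2 -> FAULT, frames=[2,-] (faults so far: 1)
  step 1: ref 2 -> HIT, frames=[2,-] (faults so far: 1)
  step 2: ref 4 -> FAULT, frames=[2,4] (faults so far: 2)
  step 3: ref 3 -> FAULT, evict 2, frames=[3,4] (faults so far: 3)
  step 4: ref 5 -> FAULT, evict 4, frames=[3,5] (faults so far: 4)
  step 5: ref 6 -> FAULT, evict 5, frames=[3,6] (faults so far: 5)
  step 6: ref 3 -> HIT, frames=[3,6] (faults so far: 5)
  step 7: ref 4 -> FAULT, evict 3, frames=[4,6] (faults so far: 6)
  step 8: ref 1 -> FAULT, evict 4, frames=[1,6] (faults so far: 7)
  step 9: ref 5 -> FAULT, evict 1, frames=[5,6] (faults so far: 8)
  step 10: ref 5 -> HIT, frames=[5,6] (faults so far: 8)
  step 11: ref 2 -> FAULT, evict 5, frames=[2,6] (faults so far: 9)
  step 12: ref 2 -> HIT, frames=[2,6] (faults so far: 9)
  Optimal total faults: 9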